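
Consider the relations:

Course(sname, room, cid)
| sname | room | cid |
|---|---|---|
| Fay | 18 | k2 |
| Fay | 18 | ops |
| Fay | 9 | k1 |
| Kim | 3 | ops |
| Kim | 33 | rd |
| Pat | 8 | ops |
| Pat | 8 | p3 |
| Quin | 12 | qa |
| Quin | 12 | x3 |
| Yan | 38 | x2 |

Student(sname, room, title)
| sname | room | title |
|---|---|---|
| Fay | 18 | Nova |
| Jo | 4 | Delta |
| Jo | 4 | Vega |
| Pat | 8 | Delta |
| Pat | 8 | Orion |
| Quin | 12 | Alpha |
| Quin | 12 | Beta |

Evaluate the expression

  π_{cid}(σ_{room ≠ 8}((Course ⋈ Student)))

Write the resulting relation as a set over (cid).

Course ⋈ Student (natural join on sname, room): {(Fay, 18, k2, Nova), (Fay, 18, ops, Nova), (Pat, 8, ops, Delta), (Pat, 8, ops, Orion), (Pat, 8, p3, Delta), (Pat, 8, p3, Orion), (Quin, 12, qa, Alpha), (Quin, 12, qa, Beta), (Quin, 12, x3, Alpha), (Quin, 12, x3, Beta)}
Apply σ_{room ≠ 8}; surviving tuples: {(Fay, 18, k2, Nova), (Fay, 18, ops, Nova), (Quin, 12, qa, Alpha), (Quin, 12, qa, Beta), (Quin, 12, x3, Alpha), (Quin, 12, x3, Beta)}
π[cid]: project onto (cid) (2 duplicate(s) eliminated) → {k2, ops, qa, x3}

{k2, ops, qa, x3}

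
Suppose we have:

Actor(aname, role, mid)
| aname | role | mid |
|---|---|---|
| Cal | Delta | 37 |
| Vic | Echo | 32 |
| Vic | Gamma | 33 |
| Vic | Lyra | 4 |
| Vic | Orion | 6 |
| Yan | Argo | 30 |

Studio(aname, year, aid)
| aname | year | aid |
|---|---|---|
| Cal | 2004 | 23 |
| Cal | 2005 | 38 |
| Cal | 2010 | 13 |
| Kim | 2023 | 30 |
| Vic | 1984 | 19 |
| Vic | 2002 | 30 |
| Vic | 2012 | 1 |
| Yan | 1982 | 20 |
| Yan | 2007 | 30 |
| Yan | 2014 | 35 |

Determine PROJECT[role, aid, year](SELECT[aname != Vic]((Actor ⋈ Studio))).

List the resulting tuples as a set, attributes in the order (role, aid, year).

Natural join on aname: {(Cal, Delta, 37, 2004, 23), (Cal, Delta, 37, 2005, 38), (Cal, Delta, 37, 2010, 13), (Vic, Echo, 32, 1984, 19), (Vic, Echo, 32, 2002, 30), (Vic, Echo, 32, 2012, 1), (Vic, Gamma, 33, 1984, 19), (Vic, Gamma, 33, 2002, 30), (Vic, Gamma, 33, 2012, 1), (Vic, Lyra, 4, 1984, 19), (Vic, Lyra, 4, 2002, 30), (Vic, Lyra, 4, 2012, 1), (Vic, Orion, 6, 1984, 19), (Vic, Orion, 6, 2002, 30), (Vic, Orion, 6, 2012, 1), (Yan, Argo, 30, 1982, 20), (Yan, Argo, 30, 2007, 30), (Yan, Argo, 30, 2014, 35)}
Filtering on aname != Vic leaves {(Cal, Delta, 37, 2004, 23), (Cal, Delta, 37, 2005, 38), (Cal, Delta, 37, 2010, 13), (Yan, Argo, 30, 1982, 20), (Yan, Argo, 30, 2007, 30), (Yan, Argo, 30, 2014, 35)}.
Projecting to role, aid, year: {(Argo, 20, 1982), (Argo, 30, 2007), (Argo, 35, 2014), (Delta, 13, 2010), (Delta, 23, 2004), (Delta, 38, 2005)}

{(Argo, 20, 1982), (Argo, 30, 2007), (Argo, 35, 2014), (Delta, 13, 2010), (Delta, 23, 2004), (Delta, 38, 2005)}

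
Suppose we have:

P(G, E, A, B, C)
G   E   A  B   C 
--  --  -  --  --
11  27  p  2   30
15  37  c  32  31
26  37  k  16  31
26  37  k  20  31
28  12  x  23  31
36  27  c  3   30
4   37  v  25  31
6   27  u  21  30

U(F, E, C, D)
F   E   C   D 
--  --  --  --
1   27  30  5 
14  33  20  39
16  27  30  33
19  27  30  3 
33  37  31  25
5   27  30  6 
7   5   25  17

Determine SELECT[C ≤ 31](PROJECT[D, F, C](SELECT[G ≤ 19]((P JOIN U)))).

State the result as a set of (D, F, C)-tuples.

Natural join on E, C: {(11, 27, p, 2, 30, 1, 5), (11, 27, p, 2, 30, 16, 33), (11, 27, p, 2, 30, 19, 3), (11, 27, p, 2, 30, 5, 6), (15, 37, c, 32, 31, 33, 25), (26, 37, k, 16, 31, 33, 25), (26, 37, k, 20, 31, 33, 25), (36, 27, c, 3, 30, 1, 5), (36, 27, c, 3, 30, 16, 33), (36, 27, c, 3, 30, 19, 3), (36, 27, c, 3, 30, 5, 6), (4, 37, v, 25, 31, 33, 25), (6, 27, u, 21, 30, 1, 5), (6, 27, u, 21, 30, 16, 33), (6, 27, u, 21, 30, 19, 3), (6, 27, u, 21, 30, 5, 6)}
σ[G ≤ 19]: keep tuples satisfying G ≤ 19 → {(11, 27, p, 2, 30, 1, 5), (11, 27, p, 2, 30, 16, 33), (11, 27, p, 2, 30, 19, 3), (11, 27, p, 2, 30, 5, 6), (15, 37, c, 32, 31, 33, 25), (4, 37, v, 25, 31, 33, 25), (6, 27, u, 21, 30, 1, 5), (6, 27, u, 21, 30, 16, 33), (6, 27, u, 21, 30, 19, 3), (6, 27, u, 21, 30, 5, 6)}
Keep only column(s) D, F, C (5 duplicate(s) eliminated): {(25, 33, 31), (3, 19, 30), (33, 16, 30), (5, 1, 30), (6, 5, 30)}
σ[C ≤ 31]: keep tuples satisfying C ≤ 31 → {(25, 33, 31), (3, 19, 30), (33, 16, 30), (5, 1, 30), (6, 5, 30)}

{(25, 33, 31), (3, 19, 30), (33, 16, 30), (5, 1, 30), (6, 5, 30)}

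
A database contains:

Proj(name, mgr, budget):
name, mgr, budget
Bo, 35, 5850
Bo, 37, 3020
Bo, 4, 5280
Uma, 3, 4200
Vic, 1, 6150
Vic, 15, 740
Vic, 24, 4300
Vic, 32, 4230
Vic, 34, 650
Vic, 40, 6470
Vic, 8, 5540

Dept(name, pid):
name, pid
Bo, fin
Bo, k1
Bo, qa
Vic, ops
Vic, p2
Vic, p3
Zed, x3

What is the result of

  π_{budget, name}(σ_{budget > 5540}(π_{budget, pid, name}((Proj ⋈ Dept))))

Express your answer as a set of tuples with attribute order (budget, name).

Joining Proj and Dept on name yields {(Bo, 35, 5850, fin), (Bo, 35, 5850, k1), (Bo, 35, 5850, qa), (Bo, 37, 3020, fin), (Bo, 37, 3020, k1), (Bo, 37, 3020, qa), (Bo, 4, 5280, fin), (Bo, 4, 5280, k1), (Bo, 4, 5280, qa), (Vic, 1, 6150, ops), (Vic, 1, 6150, p2), (Vic, 1, 6150, p3), (Vic, 15, 740, ops), (Vic, 15, 740, p2), (Vic, 15, 740, p3), (Vic, 24, 4300, ops), (Vic, 24, 4300, p2), (Vic, 24, 4300, p3), (Vic, 32, 4230, ops), (Vic, 32, 4230, p2), (Vic, 32, 4230, p3), (Vic, 34, 650, ops), (Vic, 34, 650, p2), (Vic, 34, 650, p3), (Vic, 40, 6470, ops), (Vic, 40, 6470, p2), (Vic, 40, 6470, p3), (Vic, 8, 5540, ops), (Vic, 8, 5540, p2), (Vic, 8, 5540, p3)}.
π[budget, pid, name]: project onto (budget, pid, name) → {(3020, fin, Bo), (3020, k1, Bo), (3020, qa, Bo), (4230, ops, Vic), (4230, p2, Vic), (4230, p3, Vic), (4300, ops, Vic), (4300, p2, Vic), (4300, p3, Vic), (5280, fin, Bo), (5280, k1, Bo), (5280, qa, Bo), (5540, ops, Vic), (5540, p2, Vic), (5540, p3, Vic), (5850, fin, Bo), (5850, k1, Bo), (5850, qa, Bo), (6150, ops, Vic), (6150, p2, Vic), (6150, p3, Vic), (6470, ops, Vic), (6470, p2, Vic), (6470, p3, Vic), (650, ops, Vic), (650, p2, Vic), (650, p3, Vic), (740, ops, Vic), (740, p2, Vic), (740, p3, Vic)}
σ[budget > 5540]: keep tuples satisfying budget > 5540 → {(5850, fin, Bo), (5850, k1, Bo), (5850, qa, Bo), (6150, ops, Vic), (6150, p2, Vic), (6150, p3, Vic), (6470, ops, Vic), (6470, p2, Vic), (6470, p3, Vic)}
π[budget, name]: project onto (budget, name) (6 duplicate(s) eliminated) → {(5850, Bo), (6150, Vic), (6470, Vic)}

{(5850, Bo), (6150, Vic), (6470, Vic)}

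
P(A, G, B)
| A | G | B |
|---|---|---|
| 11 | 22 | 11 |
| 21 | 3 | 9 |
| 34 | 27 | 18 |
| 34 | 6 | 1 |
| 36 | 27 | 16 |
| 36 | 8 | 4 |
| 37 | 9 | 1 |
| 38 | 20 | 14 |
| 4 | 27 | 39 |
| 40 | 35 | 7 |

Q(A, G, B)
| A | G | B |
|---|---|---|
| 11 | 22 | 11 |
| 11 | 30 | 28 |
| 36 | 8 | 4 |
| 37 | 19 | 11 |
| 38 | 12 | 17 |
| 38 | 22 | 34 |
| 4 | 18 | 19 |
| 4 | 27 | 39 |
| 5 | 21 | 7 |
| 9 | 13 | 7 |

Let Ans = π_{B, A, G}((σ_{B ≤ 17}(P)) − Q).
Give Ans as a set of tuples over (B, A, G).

Apply σ_{B ≤ 17}; surviving tuples: {(11, 22, 11), (21, 3, 9), (34, 6, 1), (36, 27, 16), (36, 8, 4), (37, 9, 1), (38, 20, 14), (40, 35, 7)}
Set difference of the two operands is {(21, 3, 9), (34, 6, 1), (36, 27, 16), (37, 9, 1), (38, 20, 14), (40, 35, 7)}.
Keep only column(s) B, A, G: {(1, 34, 6), (1, 37, 9), (14, 38, 20), (16, 36, 27), (7, 40, 35), (9, 21, 3)}

{(1, 34, 6), (1, 37, 9), (14, 38, 20), (16, 36, 27), (7, 40, 35), (9, 21, 3)}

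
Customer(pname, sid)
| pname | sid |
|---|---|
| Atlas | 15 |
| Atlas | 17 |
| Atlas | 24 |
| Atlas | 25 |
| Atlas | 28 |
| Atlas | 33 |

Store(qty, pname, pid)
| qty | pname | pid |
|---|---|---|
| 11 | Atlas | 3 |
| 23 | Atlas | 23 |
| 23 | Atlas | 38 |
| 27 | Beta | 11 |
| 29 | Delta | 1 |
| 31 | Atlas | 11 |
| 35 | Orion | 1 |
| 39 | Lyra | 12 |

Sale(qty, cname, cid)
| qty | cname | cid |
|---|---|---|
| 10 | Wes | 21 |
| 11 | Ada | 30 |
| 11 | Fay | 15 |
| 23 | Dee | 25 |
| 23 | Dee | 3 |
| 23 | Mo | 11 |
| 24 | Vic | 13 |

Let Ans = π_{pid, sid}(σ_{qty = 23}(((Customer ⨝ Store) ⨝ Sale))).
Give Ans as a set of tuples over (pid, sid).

Natural join on pname: {(Atlas, 15, 11, 3), (Atlas, 15, 23, 23), (Atlas, 15, 23, 38), (Atlas, 15, 31, 11), (Atlas, 17, 11, 3), (Atlas, 17, 23, 23), (Atlas, 17, 23, 38), (Atlas, 17, 31, 11), (Atlas, 24, 11, 3), (Atlas, 24, 23, 23), (Atlas, 24, 23, 38), (Atlas, 24, 31, 11), (Atlas, 25, 11, 3), (Atlas, 25, 23, 23), (Atlas, 25, 23, 38), (Atlas, 25, 31, 11), (Atlas, 28, 11, 3), (Atlas, 28, 23, 23), (Atlas, 28, 23, 38), (Atlas, 28, 31, 11), (Atlas, 33, 11, 3), (Atlas, 33, 23, 23), (Atlas, 33, 23, 38), (Atlas, 33, 31, 11)}
Natural join on qty: {(Atlas, 15, 11, 3, Ada, 30), (Atlas, 15, 11, 3, Fay, 15), (Atlas, 15, 23, 23, Dee, 25), (Atlas, 15, 23, 23, Dee, 3), (Atlas, 15, 23, 23, Mo, 11), (Atlas, 15, 23, 38, Dee, 25), (Atlas, 15, 23, 38, Dee, 3), (Atlas, 15, 23, 38, Mo, 11), (Atlas, 17, 11, 3, Ada, 30), (Atlas, 17, 11, 3, Fay, 15), (Atlas, 17, 23, 23, Dee, 25), (Atlas, 17, 23, 23, Dee, 3), (Atlas, 17, 23, 23, Mo, 11), (Atlas, 17, 23, 38, Dee, 25), (Atlas, 17, 23, 38, Dee, 3), (Atlas, 17, 23, 38, Mo, 11), (Atlas, 24, 11, 3, Ada, 30), (Atlas, 24, 11, 3, Fay, 15), (Atlas, 24, 23, 23, Dee, 25), (Atlas, 24, 23, 23, Dee, 3), (Atlas, 24, 23, 23, Mo, 11), (Atlas, 24, 23, 38, Dee, 25), (Atlas, 24, 23, 38, Dee, 3), (Atlas, 24, 23, 38, Mo, 11), (Atlas, 25, 11, 3, Ada, 30), (Atlas, 25, 11, 3, Fay, 15), (Atlas, 25, 23, 23, Dee, 25), (Atlas, 25, 23, 23, Dee, 3), (Atlas, 25, 23, 23, Mo, 11), (Atlas, 25, 23, 38, Dee, 25), (Atlas, 25, 23, 38, Dee, 3), (Atlas, 25, 23, 38, Mo, 11), (Atlas, 28, 11, 3, Ada, 30), (Atlas, 28, 11, 3, Fay, 15), (Atlas, 28, 23, 23, Dee, 25), (Atlas, 28, 23, 23, Dee, 3), (Atlas, 28, 23, 23, Mo, 11), (Atlas, 28, 23, 38, Dee, 25), (Atlas, 28, 23, 38, Dee, 3), (Atlas, 28, 23, 38, Mo, 11), (Atlas, 33, 11, 3, Ada, 30), (Atlas, 33, 11, 3, Fay, 15), (Atlas, 33, 23, 23, Dee, 25), (Atlas, 33, 23, 23, Dee, 3), (Atlas, 33, 23, 23, Mo, 11), (Atlas, 33, 23, 38, Dee, 25), (Atlas, 33, 23, 38, Dee, 3), (Atlas, 33, 23, 38, Mo, 11)}
Filtering on qty = 23 leaves {(Atlas, 15, 23, 23, Dee, 25), (Atlas, 15, 23, 23, Dee, 3), (Atlas, 15, 23, 23, Mo, 11), (Atlas, 15, 23, 38, Dee, 25), (Atlas, 15, 23, 38, Dee, 3), (Atlas, 15, 23, 38, Mo, 11), (Atlas, 17, 23, 23, Dee, 25), (Atlas, 17, 23, 23, Dee, 3), (Atlas, 17, 23, 23, Mo, 11), (Atlas, 17, 23, 38, Dee, 25), (Atlas, 17, 23, 38, Dee, 3), (Atlas, 17, 23, 38, Mo, 11), (Atlas, 24, 23, 23, Dee, 25), (Atlas, 24, 23, 23, Dee, 3), (Atlas, 24, 23, 23, Mo, 11), (Atlas, 24, 23, 38, Dee, 25), (Atlas, 24, 23, 38, Dee, 3), (Atlas, 24, 23, 38, Mo, 11), (Atlas, 25, 23, 23, Dee, 25), (Atlas, 25, 23, 23, Dee, 3), (Atlas, 25, 23, 23, Mo, 11), (Atlas, 25, 23, 38, Dee, 25), (Atlas, 25, 23, 38, Dee, 3), (Atlas, 25, 23, 38, Mo, 11), (Atlas, 28, 23, 23, Dee, 25), (Atlas, 28, 23, 23, Dee, 3), (Atlas, 28, 23, 23, Mo, 11), (Atlas, 28, 23, 38, Dee, 25), (Atlas, 28, 23, 38, Dee, 3), (Atlas, 28, 23, 38, Mo, 11), (Atlas, 33, 23, 23, Dee, 25), (Atlas, 33, 23, 23, Dee, 3), (Atlas, 33, 23, 23, Mo, 11), (Atlas, 33, 23, 38, Dee, 25), (Atlas, 33, 23, 38, Dee, 3), (Atlas, 33, 23, 38, Mo, 11)}.
Keep only column(s) pid, sid (24 duplicate(s) eliminated): {(23, 15), (23, 17), (23, 24), (23, 25), (23, 28), (23, 33), (38, 15), (38, 17), (38, 24), (38, 25), (38, 28), (38, 33)}

{(23, 15), (23, 17), (23, 24), (23, 25), (23, 28), (23, 33), (38, 15), (38, 17), (38, 24), (38, 25), (38, 28), (38, 33)}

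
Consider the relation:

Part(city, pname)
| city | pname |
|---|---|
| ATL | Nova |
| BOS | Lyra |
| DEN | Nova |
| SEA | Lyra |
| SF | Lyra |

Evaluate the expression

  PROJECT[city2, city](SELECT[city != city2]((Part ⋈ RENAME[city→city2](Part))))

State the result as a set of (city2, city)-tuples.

ρ[city→city2]: schema becomes (city2, pname); tuples unchanged.
Joining Part and RENAME[city→city2](Part) on pname yields {(ATL, Nova, ATL), (ATL, Nova, DEN), (BOS, Lyra, BOS), (BOS, Lyra, SEA), (BOS, Lyra, SF), (DEN, Nova, ATL), (DEN, Nova, DEN), (SEA, Lyra, BOS), (SEA, Lyra, SEA), (SEA, Lyra, SF), (SF, Lyra, BOS), (SF, Lyra, SEA), (SF, Lyra, SF)}.
Apply σ_{city != city2}; surviving tuples: {(ATL, Nova, DEN), (BOS, Lyra, SEA), (BOS, Lyra, SF), (DEN, Nova, ATL), (SEA, Lyra, BOS), (SEA, Lyra, SF), (SF, Lyra, BOS), (SF, Lyra, SEA)}
π_{city2, city} gives {(ATL, DEN), (BOS, SEA), (BOS, SF), (DEN, ATL), (SEA, BOS), (SEA, SF), (SF, BOS), (SF, SEA)}.

{(ATL, DEN), (BOS, SEA), (BOS, SF), (DEN, ATL), (SEA, BOS), (SEA, SF), (SF, BOS), (SF, SEA)}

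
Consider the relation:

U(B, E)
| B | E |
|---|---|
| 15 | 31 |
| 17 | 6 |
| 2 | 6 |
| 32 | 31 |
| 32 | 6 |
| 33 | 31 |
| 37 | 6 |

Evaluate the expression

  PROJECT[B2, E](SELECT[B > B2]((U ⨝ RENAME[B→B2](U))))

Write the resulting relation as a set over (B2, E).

ρ[B→B2]: schema becomes (B2, E); tuples unchanged.
Natural join on E: {(15, 31, 15), (15, 31, 32), (15, 31, 33), (17, 6, 17), (17, 6, 2), (17, 6, 32), (17, 6, 37), (2, 6, 17), (2, 6, 2), (2, 6, 32), (2, 6, 37), (32, 31, 15), (32, 31, 32), (32, 31, 33), (32, 6, 17), (32, 6, 2), (32, 6, 32), (32, 6, 37), (33, 31, 15), (33, 31, 32), (33, 31, 33), (37, 6, 17), (37, 6, 2), (37, 6, 32), (37, 6, 37)}
Selection B > B2: {(17, 6, 2), (32, 31, 15), (32, 6, 17), (32, 6, 2), (33, 31, 15), (33, 31, 32), (37, 6, 17), (37, 6, 2), (37, 6, 32)}
Keep only column(s) B2, E (4 duplicate(s) eliminated): {(15, 31), (17, 6), (2, 6), (32, 31), (32, 6)}

{(15, 31), (17, 6), (2, 6), (32, 31), (32, 6)}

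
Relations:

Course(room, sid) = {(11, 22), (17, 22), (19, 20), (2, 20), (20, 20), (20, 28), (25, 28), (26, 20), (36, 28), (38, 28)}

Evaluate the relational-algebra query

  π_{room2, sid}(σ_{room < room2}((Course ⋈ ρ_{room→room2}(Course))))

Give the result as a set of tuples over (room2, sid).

ρ[room→room2]: schema becomes (room2, sid); tuples unchanged.
Joining Course and ρ_{room→room2}(Course) on sid yields {(11, 22, 11), (11, 22, 17), (17, 22, 11), (17, 22, 17), (19, 20, 19), (19, 20, 2), (19, 20, 20), (19, 20, 26), (2, 20, 19), (2, 20, 2), (2, 20, 20), (2, 20, 26), (20, 20, 19), (20, 20, 2), (20, 20, 20), (20, 20, 26), (20, 28, 20), (20, 28, 25), (20, 28, 36), (20, 28, 38), (25, 28, 20), (25, 28, 25), (25, 28, 36), (25, 28, 38), (26, 20, 19), (26, 20, 2), (26, 20, 20), (26, 20, 26), (36, 28, 20), (36, 28, 25), (36, 28, 36), (36, 28, 38), (38, 28, 20), (38, 28, 25), (38, 28, 36), (38, 28, 38)}.
σ[room < room2]: keep tuples satisfying room < room2 → {(11, 22, 17), (19, 20, 20), (19, 20, 26), (2, 20, 19), (2, 20, 20), (2, 20, 26), (20, 20, 26), (20, 28, 25), (20, 28, 36), (20, 28, 38), (25, 28, 36), (25, 28, 38), (36, 28, 38)}
π[room2, sid]: project onto (room2, sid) (6 duplicate(s) eliminated) → {(17, 22), (19, 20), (20, 20), (25, 28), (26, 20), (36, 28), (38, 28)}

{(17, 22), (19, 20), (20, 20), (25, 28), (26, 20), (36, 28), (38, 28)}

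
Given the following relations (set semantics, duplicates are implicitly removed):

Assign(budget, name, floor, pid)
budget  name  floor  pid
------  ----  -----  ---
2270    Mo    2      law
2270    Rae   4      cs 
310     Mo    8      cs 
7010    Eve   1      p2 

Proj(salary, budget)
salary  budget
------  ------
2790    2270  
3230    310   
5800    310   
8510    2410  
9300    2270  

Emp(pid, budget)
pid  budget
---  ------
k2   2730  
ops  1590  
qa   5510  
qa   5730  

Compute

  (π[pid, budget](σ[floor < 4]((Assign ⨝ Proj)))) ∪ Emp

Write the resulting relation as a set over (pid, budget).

{(k2, 2730), (law, 2270), (ops, 1590), (qa, 5510), (qa, 5730)}

Assign ⋈ Proj (natural join on budget): {(2270, Mo, 2, law, 2790), (2270, Mo, 2, law, 9300), (2270, Rae, 4, cs, 2790), (2270, Rae, 4, cs, 9300), (310, Mo, 8, cs, 3230), (310, Mo, 8, cs, 5800)}
σ[floor < 4]: keep tuples satisfying floor < 4 → {(2270, Mo, 2, law, 2790), (2270, Mo, 2, law, 9300)}
π_{pid, budget} gives {(law, 2270)} (1 duplicate(s) eliminated).
Union: {(law, 2270)} with {(k2, 2730), (ops, 1590), (qa, 5510), (qa, 5730)} → {(k2, 2730), (law, 2270), (ops, 1590), (qa, 5510), (qa, 5730)}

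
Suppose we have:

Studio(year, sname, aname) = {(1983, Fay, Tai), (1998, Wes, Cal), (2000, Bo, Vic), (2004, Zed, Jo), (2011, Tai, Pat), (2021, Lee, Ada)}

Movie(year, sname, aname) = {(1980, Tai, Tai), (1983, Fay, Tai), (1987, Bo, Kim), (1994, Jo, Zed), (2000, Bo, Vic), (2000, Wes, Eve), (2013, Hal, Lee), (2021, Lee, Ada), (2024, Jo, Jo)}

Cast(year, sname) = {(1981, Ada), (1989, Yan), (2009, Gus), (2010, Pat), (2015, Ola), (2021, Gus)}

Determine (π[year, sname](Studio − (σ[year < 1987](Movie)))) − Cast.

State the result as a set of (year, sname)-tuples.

{(1998, Wes), (2000, Bo), (2004, Zed), (2011, Tai), (2021, Lee)}

Selection year < 1987: {(1980, Tai, Tai), (1983, Fay, Tai)}
Set difference of the two operands is {(1998, Wes, Cal), (2000, Bo, Vic), (2004, Zed, Jo), (2011, Tai, Pat), (2021, Lee, Ada)}.
π[year, sname]: project onto (year, sname) → {(1998, Wes), (2000, Bo), (2004, Zed), (2011, Tai), (2021, Lee)}
Set difference of the two operands is {(1998, Wes), (2000, Bo), (2004, Zed), (2011, Tai), (2021, Lee)}.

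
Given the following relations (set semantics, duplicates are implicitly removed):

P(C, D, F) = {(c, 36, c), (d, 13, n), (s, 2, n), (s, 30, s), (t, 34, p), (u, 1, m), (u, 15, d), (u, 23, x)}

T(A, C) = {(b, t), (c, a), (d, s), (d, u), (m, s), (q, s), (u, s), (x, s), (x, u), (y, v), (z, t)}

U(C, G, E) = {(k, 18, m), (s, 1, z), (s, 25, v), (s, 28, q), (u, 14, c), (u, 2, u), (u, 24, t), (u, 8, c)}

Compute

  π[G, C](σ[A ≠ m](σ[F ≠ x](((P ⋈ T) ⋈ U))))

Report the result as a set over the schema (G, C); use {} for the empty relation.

{(1, s), (14, u), (2, u), (24, u), (25, s), (28, s), (8, u)}

P ⋈ T (natural join on C): {(s, 2, n, d), (s, 2, n, m), (s, 2, n, q), (s, 2, n, u), (s, 2, n, x), (s, 30, s, d), (s, 30, s, m), (s, 30, s, q), (s, 30, s, u), (s, 30, s, x), (t, 34, p, b), (t, 34, p, z), (u, 1, m, d), (u, 1, m, x), (u, 15, d, d), (u, 15, d, x), (u, 23, x, d), (u, 23, x, x)}
(P ⋈ T) ⋈ U (natural join on C): {(s, 2, n, d, 1, z), (s, 2, n, d, 25, v), (s, 2, n, d, 28, q), (s, 2, n, m, 1, z), (s, 2, n, m, 25, v), (s, 2, n, m, 28, q), (s, 2, n, q, 1, z), (s, 2, n, q, 25, v), (s, 2, n, q, 28, q), (s, 2, n, u, 1, z), (s, 2, n, u, 25, v), (s, 2, n, u, 28, q), (s, 2, n, x, 1, z), (s, 2, n, x, 25, v), (s, 2, n, x, 28, q), (s, 30, s, d, 1, z), (s, 30, s, d, 25, v), (s, 30, s, d, 28, q), (s, 30, s, m, 1, z), (s, 30, s, m, 25, v), (s, 30, s, m, 28, q), (s, 30, s, q, 1, z), (s, 30, s, q, 25, v), (s, 30, s, q, 28, q), (s, 30, s, u, 1, z), (s, 30, s, u, 25, v), (s, 30, s, u, 28, q), (s, 30, s, x, 1, z), (s, 30, s, x, 25, v), (s, 30, s, x, 28, q), (u, 1, m, d, 14, c), (u, 1, m, d, 2, u), (u, 1, m, d, 24, t), (u, 1, m, d, 8, c), (u, 1, m, x, 14, c), (u, 1, m, x, 2, u), (u, 1, m, x, 24, t), (u, 1, m, x, 8, c), (u, 15, d, d, 14, c), (u, 15, d, d, 2, u), (u, 15, d, d, 24, t), (u, 15, d, d, 8, c), (u, 15, d, x, 14, c), (u, 15, d, x, 2, u), (u, 15, d, x, 24, t), (u, 15, d, x, 8, c), (u, 23, x, d, 14, c), (u, 23, x, d, 2, u), (u, 23, x, d, 24, t), (u, 23, x, d, 8, c), (u, 23, x, x, 14, c), (u, 23, x, x, 2, u), (u, 23, x, x, 24, t), (u, 23, x, x, 8, c)}
σ[F ≠ x]: keep tuples satisfying F ≠ x → {(s, 2, n, d, 1, z), (s, 2, n, d, 25, v), (s, 2, n, d, 28, q), (s, 2, n, m, 1, z), (s, 2, n, m, 25, v), (s, 2, n, m, 28, q), (s, 2, n, q, 1, z), (s, 2, n, q, 25, v), (s, 2, n, q, 28, q), (s, 2, n, u, 1, z), (s, 2, n, u, 25, v), (s, 2, n, u, 28, q), (s, 2, n, x, 1, z), (s, 2, n, x, 25, v), (s, 2, n, x, 28, q), (s, 30, s, d, 1, z), (s, 30, s, d, 25, v), (s, 30, s, d, 28, q), (s, 30, s, m, 1, z), (s, 30, s, m, 25, v), (s, 30, s, m, 28, q), (s, 30, s, q, 1, z), (s, 30, s, q, 25, v), (s, 30, s, q, 28, q), (s, 30, s, u, 1, z), (s, 30, s, u, 25, v), (s, 30, s, u, 28, q), (s, 30, s, x, 1, z), (s, 30, s, x, 25, v), (s, 30, s, x, 28, q), (u, 1, m, d, 14, c), (u, 1, m, d, 2, u), (u, 1, m, d, 24, t), (u, 1, m, d, 8, c), (u, 1, m, x, 14, c), (u, 1, m, x, 2, u), (u, 1, m, x, 24, t), (u, 1, m, x, 8, c), (u, 15, d, d, 14, c), (u, 15, d, d, 2, u), (u, 15, d, d, 24, t), (u, 15, d, d, 8, c), (u, 15, d, x, 14, c), (u, 15, d, x, 2, u), (u, 15, d, x, 24, t), (u, 15, d, x, 8, c)}
σ[A ≠ m]: keep tuples satisfying A ≠ m → {(s, 2, n, d, 1, z), (s, 2, n, d, 25, v), (s, 2, n, d, 28, q), (s, 2, n, q, 1, z), (s, 2, n, q, 25, v), (s, 2, n, q, 28, q), (s, 2, n, u, 1, z), (s, 2, n, u, 25, v), (s, 2, n, u, 28, q), (s, 2, n, x, 1, z), (s, 2, n, x, 25, v), (s, 2, n, x, 28, q), (s, 30, s, d, 1, z), (s, 30, s, d, 25, v), (s, 30, s, d, 28, q), (s, 30, s, q, 1, z), (s, 30, s, q, 25, v), (s, 30, s, q, 28, q), (s, 30, s, u, 1, z), (s, 30, s, u, 25, v), (s, 30, s, u, 28, q), (s, 30, s, x, 1, z), (s, 30, s, x, 25, v), (s, 30, s, x, 28, q), (u, 1, m, d, 14, c), (u, 1, m, d, 2, u), (u, 1, m, d, 24, t), (u, 1, m, d, 8, c), (u, 1, m, x, 14, c), (u, 1, m, x, 2, u), (u, 1, m, x, 24, t), (u, 1, m, x, 8, c), (u, 15, d, d, 14, c), (u, 15, d, d, 2, u), (u, 15, d, d, 24, t), (u, 15, d, d, 8, c), (u, 15, d, x, 14, c), (u, 15, d, x, 2, u), (u, 15, d, x, 24, t), (u, 15, d, x, 8, c)}
π[G, C]: project onto (G, C) (33 duplicate(s) eliminated) → {(1, s), (14, u), (2, u), (24, u), (25, s), (28, s), (8, u)}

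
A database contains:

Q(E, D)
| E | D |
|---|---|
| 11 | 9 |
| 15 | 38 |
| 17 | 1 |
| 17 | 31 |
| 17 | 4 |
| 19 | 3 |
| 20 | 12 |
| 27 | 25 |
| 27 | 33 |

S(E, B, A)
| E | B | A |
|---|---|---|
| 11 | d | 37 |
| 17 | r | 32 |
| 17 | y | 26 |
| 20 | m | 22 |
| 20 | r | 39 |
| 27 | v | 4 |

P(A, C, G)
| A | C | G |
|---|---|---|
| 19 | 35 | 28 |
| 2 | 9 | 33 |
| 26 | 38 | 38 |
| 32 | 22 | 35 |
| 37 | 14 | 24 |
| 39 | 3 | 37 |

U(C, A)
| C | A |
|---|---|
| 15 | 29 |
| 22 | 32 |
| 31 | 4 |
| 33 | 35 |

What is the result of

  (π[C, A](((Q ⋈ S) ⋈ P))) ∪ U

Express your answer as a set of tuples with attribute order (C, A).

{(14, 37), (15, 29), (22, 32), (3, 39), (31, 4), (33, 35), (38, 26)}

Q ⋈ S (natural join on E): {(11, 9, d, 37), (17, 1, r, 32), (17, 1, y, 26), (17, 31, r, 32), (17, 31, y, 26), (17, 4, r, 32), (17, 4, y, 26), (20, 12, m, 22), (20, 12, r, 39), (27, 25, v, 4), (27, 33, v, 4)}
(Q ⋈ S) ⋈ P (natural join on A): {(11, 9, d, 37, 14, 24), (17, 1, r, 32, 22, 35), (17, 1, y, 26, 38, 38), (17, 31, r, 32, 22, 35), (17, 31, y, 26, 38, 38), (17, 4, r, 32, 22, 35), (17, 4, y, 26, 38, 38), (20, 12, r, 39, 3, 37)}
Projecting to C, A (4 duplicate(s) eliminated): {(14, 37), (22, 32), (3, 39), (38, 26)}
Set union of the two operands is {(14, 37), (15, 29), (22, 32), (3, 39), (31, 4), (33, 35), (38, 26)}.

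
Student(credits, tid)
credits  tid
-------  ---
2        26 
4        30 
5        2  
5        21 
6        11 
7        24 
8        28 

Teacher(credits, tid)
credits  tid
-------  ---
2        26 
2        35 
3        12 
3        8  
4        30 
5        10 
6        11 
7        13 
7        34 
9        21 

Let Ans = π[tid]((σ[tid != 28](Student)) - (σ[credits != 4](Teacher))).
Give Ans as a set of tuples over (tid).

Apply σ_{tid != 28}; surviving tuples: {(2, 26), (4, 30), (5, 2), (5, 21), (6, 11), (7, 24)}
Apply σ_{credits != 4}; surviving tuples: {(2, 26), (2, 35), (3, 12), (3, 8), (5, 10), (6, 11), (7, 13), (7, 34), (9, 21)}
Taking the difference: {(4, 30), (5, 2), (5, 21), (7, 24)}
π_{tid} gives {2, 21, 24, 30}.

{2, 21, 24, 30}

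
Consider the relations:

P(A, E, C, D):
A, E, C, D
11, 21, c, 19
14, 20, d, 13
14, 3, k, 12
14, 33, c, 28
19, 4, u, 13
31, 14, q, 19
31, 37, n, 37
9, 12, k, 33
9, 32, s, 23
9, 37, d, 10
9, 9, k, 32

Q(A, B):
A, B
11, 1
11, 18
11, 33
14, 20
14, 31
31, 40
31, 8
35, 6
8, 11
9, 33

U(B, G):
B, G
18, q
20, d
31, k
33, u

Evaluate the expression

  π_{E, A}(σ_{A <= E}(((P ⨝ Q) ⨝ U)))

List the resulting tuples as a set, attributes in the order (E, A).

{(12, 9), (20, 14), (21, 11), (32, 9), (33, 14), (37, 9), (9, 9)}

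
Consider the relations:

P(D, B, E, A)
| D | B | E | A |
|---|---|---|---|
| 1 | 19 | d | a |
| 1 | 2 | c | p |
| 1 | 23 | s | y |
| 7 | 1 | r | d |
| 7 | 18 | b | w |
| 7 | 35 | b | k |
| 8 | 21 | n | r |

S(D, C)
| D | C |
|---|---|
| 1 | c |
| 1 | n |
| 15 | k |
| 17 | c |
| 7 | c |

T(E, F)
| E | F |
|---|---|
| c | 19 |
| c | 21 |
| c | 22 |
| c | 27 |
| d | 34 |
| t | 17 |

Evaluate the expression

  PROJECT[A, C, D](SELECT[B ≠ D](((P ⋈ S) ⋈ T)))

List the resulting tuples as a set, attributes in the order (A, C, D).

{(a, c, 1), (a, n, 1), (p, c, 1), (p, n, 1)}

Natural join on D: {(1, 19, d, a, c), (1, 19, d, a, n), (1, 2, c, p, c), (1, 2, c, p, n), (1, 23, s, y, c), (1, 23, s, y, n), (7, 1, r, d, c), (7, 18, b, w, c), (7, 35, b, k, c)}
Natural join on E: {(1, 19, d, a, c, 34), (1, 19, d, a, n, 34), (1, 2, c, p, c, 19), (1, 2, c, p, c, 21), (1, 2, c, p, c, 22), (1, 2, c, p, c, 27), (1, 2, c, p, n, 19), (1, 2, c, p, n, 21), (1, 2, c, p, n, 22), (1, 2, c, p, n, 27)}
Selection B ≠ D: {(1, 19, d, a, c, 34), (1, 19, d, a, n, 34), (1, 2, c, p, c, 19), (1, 2, c, p, c, 21), (1, 2, c, p, c, 22), (1, 2, c, p, c, 27), (1, 2, c, p, n, 19), (1, 2, c, p, n, 21), (1, 2, c, p, n, 22), (1, 2, c, p, n, 27)}
Projecting to A, C, D (6 duplicate(s) eliminated): {(a, c, 1), (a, n, 1), (p, c, 1), (p, n, 1)}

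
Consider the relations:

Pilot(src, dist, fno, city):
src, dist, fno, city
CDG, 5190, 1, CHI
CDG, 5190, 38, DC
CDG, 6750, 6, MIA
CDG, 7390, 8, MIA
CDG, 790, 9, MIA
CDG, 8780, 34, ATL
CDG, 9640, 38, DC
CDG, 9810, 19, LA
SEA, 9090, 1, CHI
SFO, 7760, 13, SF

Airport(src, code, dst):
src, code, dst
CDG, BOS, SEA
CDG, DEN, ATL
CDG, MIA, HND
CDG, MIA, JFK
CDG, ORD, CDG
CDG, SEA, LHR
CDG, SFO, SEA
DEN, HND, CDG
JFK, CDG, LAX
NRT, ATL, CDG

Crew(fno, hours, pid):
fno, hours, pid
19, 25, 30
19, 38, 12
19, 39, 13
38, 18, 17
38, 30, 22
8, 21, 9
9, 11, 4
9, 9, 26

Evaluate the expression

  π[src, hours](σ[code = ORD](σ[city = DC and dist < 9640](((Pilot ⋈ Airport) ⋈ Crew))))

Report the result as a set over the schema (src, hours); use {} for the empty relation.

{(CDG, 18), (CDG, 30)}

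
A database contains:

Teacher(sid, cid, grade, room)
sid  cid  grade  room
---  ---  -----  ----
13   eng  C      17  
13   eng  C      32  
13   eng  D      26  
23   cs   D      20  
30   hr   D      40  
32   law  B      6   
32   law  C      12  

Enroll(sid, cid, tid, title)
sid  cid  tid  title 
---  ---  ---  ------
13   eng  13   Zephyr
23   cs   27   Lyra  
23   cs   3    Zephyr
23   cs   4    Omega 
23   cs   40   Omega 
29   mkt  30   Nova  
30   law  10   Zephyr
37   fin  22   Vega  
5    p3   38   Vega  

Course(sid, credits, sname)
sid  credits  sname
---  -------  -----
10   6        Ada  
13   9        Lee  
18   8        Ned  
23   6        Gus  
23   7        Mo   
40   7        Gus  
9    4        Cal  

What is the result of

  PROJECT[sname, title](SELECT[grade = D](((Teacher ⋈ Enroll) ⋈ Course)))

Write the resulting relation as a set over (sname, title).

Natural join on sid, cid: {(13, eng, C, 17, 13, Zephyr), (13, eng, C, 32, 13, Zephyr), (13, eng, D, 26, 13, Zephyr), (23, cs, D, 20, 27, Lyra), (23, cs, D, 20, 3, Zephyr), (23, cs, D, 20, 4, Omega), (23, cs, D, 20, 40, Omega)}
Natural join on sid: {(13, eng, C, 17, 13, Zephyr, 9, Lee), (13, eng, C, 32, 13, Zephyr, 9, Lee), (13, eng, D, 26, 13, Zephyr, 9, Lee), (23, cs, D, 20, 27, Lyra, 6, Gus), (23, cs, D, 20, 27, Lyra, 7, Mo), (23, cs, D, 20, 3, Zephyr, 6, Gus), (23, cs, D, 20, 3, Zephyr, 7, Mo), (23, cs, D, 20, 4, Omega, 6, Gus), (23, cs, D, 20, 4, Omega, 7, Mo), (23, cs, D, 20, 40, Omega, 6, Gus), (23, cs, D, 20, 40, Omega, 7, Mo)}
σ[grade = D]: keep tuples satisfying grade = D → {(13, eng, D, 26, 13, Zephyr, 9, Lee), (23, cs, D, 20, 27, Lyra, 6, Gus), (23, cs, D, 20, 27, Lyra, 7, Mo), (23, cs, D, 20, 3, Zephyr, 6, Gus), (23, cs, D, 20, 3, Zephyr, 7, Mo), (23, cs, D, 20, 4, Omega, 6, Gus), (23, cs, D, 20, 4, Omega, 7, Mo), (23, cs, D, 20, 40, Omega, 6, Gus), (23, cs, D, 20, 40, Omega, 7, Mo)}
Keep only column(s) sname, title (2 duplicate(s) eliminated): {(Gus, Lyra), (Gus, Omega), (Gus, Zephyr), (Lee, Zephyr), (Mo, Lyra), (Mo, Omega), (Mo, Zephyr)}

{(Gus, Lyra), (Gus, Omega), (Gus, Zephyr), (Lee, Zephyr), (Mo, Lyra), (Mo, Omega), (Mo, Zephyr)}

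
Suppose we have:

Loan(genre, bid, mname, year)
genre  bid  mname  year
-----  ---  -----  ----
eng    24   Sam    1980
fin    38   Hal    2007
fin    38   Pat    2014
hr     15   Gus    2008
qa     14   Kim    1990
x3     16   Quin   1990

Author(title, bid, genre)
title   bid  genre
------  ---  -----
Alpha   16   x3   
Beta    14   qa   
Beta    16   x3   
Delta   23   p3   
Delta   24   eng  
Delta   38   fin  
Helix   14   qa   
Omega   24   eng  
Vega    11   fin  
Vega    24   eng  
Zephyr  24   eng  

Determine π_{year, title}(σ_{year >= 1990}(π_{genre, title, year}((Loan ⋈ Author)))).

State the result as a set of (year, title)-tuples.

{(1990, Alpha), (1990, Beta), (1990, Helix), (2007, Delta), (2014, Delta)}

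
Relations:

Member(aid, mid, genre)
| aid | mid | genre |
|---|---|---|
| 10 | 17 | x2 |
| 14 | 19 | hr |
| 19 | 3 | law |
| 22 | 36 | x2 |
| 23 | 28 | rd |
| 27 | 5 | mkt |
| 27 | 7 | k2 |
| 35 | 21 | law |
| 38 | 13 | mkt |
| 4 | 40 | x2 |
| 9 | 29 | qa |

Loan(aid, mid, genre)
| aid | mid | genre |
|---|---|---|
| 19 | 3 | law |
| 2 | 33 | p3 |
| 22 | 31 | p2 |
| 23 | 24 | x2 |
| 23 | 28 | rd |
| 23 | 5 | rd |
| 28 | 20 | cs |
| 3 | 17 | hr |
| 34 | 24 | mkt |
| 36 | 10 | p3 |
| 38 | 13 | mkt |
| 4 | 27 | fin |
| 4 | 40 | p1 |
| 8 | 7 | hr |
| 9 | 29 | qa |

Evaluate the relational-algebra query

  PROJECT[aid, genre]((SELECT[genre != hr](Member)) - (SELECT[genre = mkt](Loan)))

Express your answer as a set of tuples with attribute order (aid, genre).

Apply σ_{genre != hr}; surviving tuples: {(10, 17, x2), (19, 3, law), (22, 36, x2), (23, 28, rd), (27, 5, mkt), (27, 7, k2), (35, 21, law), (38, 13, mkt), (4, 40, x2), (9, 29, qa)}
Apply σ_{genre = mkt}; surviving tuples: {(34, 24, mkt), (38, 13, mkt)}
Taking the difference: {(10, 17, x2), (19, 3, law), (22, 36, x2), (23, 28, rd), (27, 5, mkt), (27, 7, k2), (35, 21, law), (4, 40, x2), (9, 29, qa)}
Projecting to aid, genre: {(10, x2), (19, law), (22, x2), (23, rd), (27, k2), (27, mkt), (35, law), (4, x2), (9, qa)}

{(10, x2), (19, law), (22, x2), (23, rd), (27, k2), (27, mkt), (35, law), (4, x2), (9, qa)}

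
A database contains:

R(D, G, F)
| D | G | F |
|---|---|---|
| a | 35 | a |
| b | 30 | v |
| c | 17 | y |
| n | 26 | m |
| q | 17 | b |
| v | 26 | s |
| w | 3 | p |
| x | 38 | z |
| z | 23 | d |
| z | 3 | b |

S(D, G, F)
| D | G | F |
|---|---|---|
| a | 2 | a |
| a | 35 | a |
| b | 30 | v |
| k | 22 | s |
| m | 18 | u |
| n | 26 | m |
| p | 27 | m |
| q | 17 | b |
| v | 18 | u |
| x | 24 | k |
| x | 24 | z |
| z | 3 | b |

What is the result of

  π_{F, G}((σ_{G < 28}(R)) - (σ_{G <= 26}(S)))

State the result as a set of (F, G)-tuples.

{(d, 23), (p, 3), (s, 26), (y, 17)}

Apply σ_{G < 28}; surviving tuples: {(c, 17, y), (n, 26, m), (q, 17, b), (v, 26, s), (w, 3, p), (z, 23, d), (z, 3, b)}
Apply σ_{G <= 26}; surviving tuples: {(a, 2, a), (k, 22, s), (m, 18, u), (n, 26, m), (q, 17, b), (v, 18, u), (x, 24, k), (x, 24, z), (z, 3, b)}
Difference: {(c, 17, y), (n, 26, m), (q, 17, b), (v, 26, s), (w, 3, p), (z, 23, d), (z, 3, b)} with {(a, 2, a), (k, 22, s), (m, 18, u), (n, 26, m), (q, 17, b), (v, 18, u), (x, 24, k), (x, 24, z), (z, 3, b)} → {(c, 17, y), (v, 26, s), (w, 3, p), (z, 23, d)}
π[F, G]: project onto (F, G) → {(d, 23), (p, 3), (s, 26), (y, 17)}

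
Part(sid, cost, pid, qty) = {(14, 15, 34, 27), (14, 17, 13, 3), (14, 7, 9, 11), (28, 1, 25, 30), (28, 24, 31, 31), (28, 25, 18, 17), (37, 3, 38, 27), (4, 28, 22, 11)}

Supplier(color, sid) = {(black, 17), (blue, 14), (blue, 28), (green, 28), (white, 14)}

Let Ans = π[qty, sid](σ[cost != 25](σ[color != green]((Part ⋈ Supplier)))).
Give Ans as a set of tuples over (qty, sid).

{(11, 14), (27, 14), (3, 14), (30, 28), (31, 28)}

Part ⋈ Supplier (natural join on sid): {(14, 15, 34, 27, blue), (14, 15, 34, 27, white), (14, 17, 13, 3, blue), (14, 17, 13, 3, white), (14, 7, 9, 11, blue), (14, 7, 9, 11, white), (28, 1, 25, 30, blue), (28, 1, 25, 30, green), (28, 24, 31, 31, blue), (28, 24, 31, 31, green), (28, 25, 18, 17, blue), (28, 25, 18, 17, green)}
σ[color != green]: keep tuples satisfying color != green → {(14, 15, 34, 27, blue), (14, 15, 34, 27, white), (14, 17, 13, 3, blue), (14, 17, 13, 3, white), (14, 7, 9, 11, blue), (14, 7, 9, 11, white), (28, 1, 25, 30, blue), (28, 24, 31, 31, blue), (28, 25, 18, 17, blue)}
σ[cost != 25]: keep tuples satisfying cost != 25 → {(14, 15, 34, 27, blue), (14, 15, 34, 27, white), (14, 17, 13, 3, blue), (14, 17, 13, 3, white), (14, 7, 9, 11, blue), (14, 7, 9, 11, white), (28, 1, 25, 30, blue), (28, 24, 31, 31, blue)}
π[qty, sid]: project onto (qty, sid) (3 duplicate(s) eliminated) → {(11, 14), (27, 14), (3, 14), (30, 28), (31, 28)}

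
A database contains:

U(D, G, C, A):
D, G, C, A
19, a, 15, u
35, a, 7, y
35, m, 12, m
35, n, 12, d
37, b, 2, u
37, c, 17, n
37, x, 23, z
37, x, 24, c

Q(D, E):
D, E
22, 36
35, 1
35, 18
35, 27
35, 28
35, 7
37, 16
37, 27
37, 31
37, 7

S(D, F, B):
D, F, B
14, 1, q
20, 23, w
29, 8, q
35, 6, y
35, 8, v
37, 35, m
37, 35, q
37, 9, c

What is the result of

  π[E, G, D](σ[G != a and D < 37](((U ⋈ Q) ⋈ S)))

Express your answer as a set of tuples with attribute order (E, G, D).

U ⋈ Q (natural join on D): {(35, a, 7, y, 1), (35, a, 7, y, 18), (35, a, 7, y, 27), (35, a, 7, y, 28), (35, a, 7, y, 7), (35, m, 12, m, 1), (35, m, 12, m, 18), (35, m, 12, m, 27), (35, m, 12, m, 28), (35, m, 12, m, 7), (35, n, 12, d, 1), (35, n, 12, d, 18), (35, n, 12, d, 27), (35, n, 12, d, 28), (35, n, 12, d, 7), (37, b, 2, u, 16), (37, b, 2, u, 27), (37, b, 2, u, 31), (37, b, 2, u, 7), (37, c, 17, n, 16), (37, c, 17, n, 27), (37, c, 17, n, 31), (37, c, 17, n, 7), (37, x, 23, z, 16), (37, x, 23, z, 27), (37, x, 23, z, 31), (37, x, 23, z, 7), (37, x, 24, c, 16), (37, x, 24, c, 27), (37, x, 24, c, 31), (37, x, 24, c, 7)}
(U ⋈ Q) ⋈ S (natural join on D): {(35, a, 7, y, 1, 6, y), (35, a, 7, y, 1, 8, v), (35, a, 7, y, 18, 6, y), (35, a, 7, y, 18, 8, v), (35, a, 7, y, 27, 6, y), (35, a, 7, y, 27, 8, v), (35, a, 7, y, 28, 6, y), (35, a, 7, y, 28, 8, v), (35, a, 7, y, 7, 6, y), (35, a, 7, y, 7, 8, v), (35, m, 12, m, 1, 6, y), (35, m, 12, m, 1, 8, v), (35, m, 12, m, 18, 6, y), (35, m, 12, m, 18, 8, v), (35, m, 12, m, 27, 6, y), (35, m, 12, m, 27, 8, v), (35, m, 12, m, 28, 6, y), (35, m, 12, m, 28, 8, v), (35, m, 12, m, 7, 6, y), (35, m, 12, m, 7, 8, v), (35, n, 12, d, 1, 6, y), (35, n, 12, d, 1, 8, v), (35, n, 12, d, 18, 6, y), (35, n, 12, d, 18, 8, v), (35, n, 12, d, 27, 6, y), (35, n, 12, d, 27, 8, v), (35, n, 12, d, 28, 6, y), (35, n, 12, d, 28, 8, v), (35, n, 12, d, 7, 6, y), (35, n, 12, d, 7, 8, v), (37, b, 2, u, 16, 35, m), (37, b, 2, u, 16, 35, q), (37, b, 2, u, 16, 9, c), (37, b, 2, u, 27, 35, m), (37, b, 2, u, 27, 35, q), (37, b, 2, u, 27, 9, c), (37, b, 2, u, 31, 35, m), (37, b, 2, u, 31, 35, q), (37, b, 2, u, 31, 9, c), (37, b, 2, u, 7, 35, m), (37, b, 2, u, 7, 35, q), (37, b, 2, u, 7, 9, c), (37, c, 17, n, 16, 35, m), (37, c, 17, n, 16, 35, q), (37, c, 17, n, 16, 9, c), (37, c, 17, n, 27, 35, m), (37, c, 17, n, 27, 35, q), (37, c, 17, n, 27, 9, c), (37, c, 17, n, 31, 35, m), (37, c, 17, n, 31, 35, q), (37, c, 17, n, 31, 9, c), (37, c, 17, n, 7, 35, m), (37, c, 17, n, 7, 35, q), (37, c, 17, n, 7, 9, c), (37, x, 23, z, 16, 35, m), (37, x, 23, z, 16, 35, q), (37, x, 23, z, 16, 9, c), (37, x, 23, z, 27, 35, m), (37, x, 23, z, 27, 35, q), (37, x, 23, z, 27, 9, c), (37, x, 23, z, 31, 35, m), (37, x, 23, z, 31, 35, q), (37, x, 23, z, 31, 9, c), (37, x, 23, z, 7, 35, m), (37, x, 23, z, 7, 35, q), (37, x, 23, z, 7, 9, c), (37, x, 24, c, 16, 35, m), (37, x, 24, c, 16, 35, q), (37, x, 24, c, 16, 9, c), (37, x, 24, c, 27, 35, m), (37, x, 24, c, 27, 35, q), (37, x, 24, c, 27, 9, c), (37, x, 24, c, 31, 35, m), (37, x, 24, c, 31, 35, q), (37, x, 24, c, 31, 9, c), (37, x, 24, c, 7, 35, m), (37, x, 24, c, 7, 35, q), (37, x, 24, c, 7, 9, c)}
Apply σ_{G != a and D < 37}; surviving tuples: {(35, m, 12, m, 1, 6, y), (35, m, 12, m, 1, 8, v), (35, m, 12, m, 18, 6, y), (35, m, 12, m, 18, 8, v), (35, m, 12, m, 27, 6, y), (35, m, 12, m, 27, 8, v), (35, m, 12, m, 28, 6, y), (35, m, 12, m, 28, 8, v), (35, m, 12, m, 7, 6, y), (35, m, 12, m, 7, 8, v), (35, n, 12, d, 1, 6, y), (35, n, 12, d, 1, 8, v), (35, n, 12, d, 18, 6, y), (35, n, 12, d, 18, 8, v), (35, n, 12, d, 27, 6, y), (35, n, 12, d, 27, 8, v), (35, n, 12, d, 28, 6, y), (35, n, 12, d, 28, 8, v), (35, n, 12, d, 7, 6, y), (35, n, 12, d, 7, 8, v)}
π_{E, G, D} gives {(1, m, 35), (1, n, 35), (18, m, 35), (18, n, 35), (27, m, 35), (27, n, 35), (28, m, 35), (28, n, 35), (7, m, 35), (7, n, 35)} (10 duplicate(s) eliminated).

{(1, m, 35), (1, n, 35), (18, m, 35), (18, n, 35), (27, m, 35), (27, n, 35), (28, m, 35), (28, n, 35), (7, m, 35), (7, n, 35)}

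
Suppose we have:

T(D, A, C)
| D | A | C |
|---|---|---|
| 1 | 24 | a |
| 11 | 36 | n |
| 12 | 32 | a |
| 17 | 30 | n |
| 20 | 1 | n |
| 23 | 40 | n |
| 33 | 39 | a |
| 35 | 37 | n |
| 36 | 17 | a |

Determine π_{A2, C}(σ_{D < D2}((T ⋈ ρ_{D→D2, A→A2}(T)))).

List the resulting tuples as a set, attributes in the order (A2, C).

{(1, n), (17, a), (30, n), (32, a), (37, n), (39, a), (40, n)}

ρ[D→D2, A→A2]: schema becomes (D2, A2, C); tuples unchanged.
T ⋈ ρ_{D→D2, A→A2}(T) (natural join on C): {(1, 24, a, 1, 24), (1, 24, a, 12, 32), (1, 24, a, 33, 39), (1, 24, a, 36, 17), (11, 36, n, 11, 36), (11, 36, n, 17, 30), (11, 36, n, 20, 1), (11, 36, n, 23, 40), (11, 36, n, 35, 37), (12, 32, a, 1, 24), (12, 32, a, 12, 32), (12, 32, a, 33, 39), (12, 32, a, 36, 17), (17, 30, n, 11, 36), (17, 30, n, 17, 30), (17, 30, n, 20, 1), (17, 30, n, 23, 40), (17, 30, n, 35, 37), (20, 1, n, 11, 36), (20, 1, n, 17, 30), (20, 1, n, 20, 1), (20, 1, n, 23, 40), (20, 1, n, 35, 37), (23, 40, n, 11, 36), (23, 40, n, 17, 30), (23, 40, n, 20, 1), (23, 40, n, 23, 40), (23, 40, n, 35, 37), (33, 39, a, 1, 24), (33, 39, a, 12, 32), (33, 39, a, 33, 39), (33, 39, a, 36, 17), (35, 37, n, 11, 36), (35, 37, n, 17, 30), (35, 37, n, 20, 1), (35, 37, n, 23, 40), (35, 37, n, 35, 37), (36, 17, a, 1, 24), (36, 17, a, 12, 32), (36, 17, a, 33, 39), (36, 17, a, 36, 17)}
Apply σ_{D < D2}; surviving tuples: {(1, 24, a, 12, 32), (1, 24, a, 33, 39), (1, 24, a, 36, 17), (11, 36, n, 17, 30), (11, 36, n, 20, 1), (11, 36, n, 23, 40), (11, 36, n, 35, 37), (12, 32, a, 33, 39), (12, 32, a, 36, 17), (17, 30, n, 20, 1), (17, 30, n, 23, 40), (17, 30, n, 35, 37), (20, 1, n, 23, 40), (20, 1, n, 35, 37), (23, 40, n, 35, 37), (33, 39, a, 36, 17)}
Keep only column(s) A2, C (9 duplicate(s) eliminated): {(1, n), (17, a), (30, n), (32, a), (37, n), (39, a), (40, n)}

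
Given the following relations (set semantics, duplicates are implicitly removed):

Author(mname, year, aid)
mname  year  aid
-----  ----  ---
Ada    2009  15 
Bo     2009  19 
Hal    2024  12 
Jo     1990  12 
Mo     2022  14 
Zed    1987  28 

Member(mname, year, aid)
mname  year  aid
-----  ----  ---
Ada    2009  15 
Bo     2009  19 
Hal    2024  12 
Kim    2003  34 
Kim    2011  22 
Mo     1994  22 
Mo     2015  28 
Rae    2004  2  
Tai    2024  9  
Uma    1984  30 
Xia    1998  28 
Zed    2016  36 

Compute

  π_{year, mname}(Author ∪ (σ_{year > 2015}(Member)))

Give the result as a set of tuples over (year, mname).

σ[year > 2015]: keep tuples satisfying year > 2015 → {(Hal, 2024, 12), (Tai, 2024, 9), (Zed, 2016, 36)}
Taking the union: {(Ada, 2009, 15), (Bo, 2009, 19), (Hal, 2024, 12), (Jo, 1990, 12), (Mo, 2022, 14), (Tai, 2024, 9), (Zed, 1987, 28), (Zed, 2016, 36)}
Keep only column(s) year, mname: {(1987, Zed), (1990, Jo), (2009, Ada), (2009, Bo), (2016, Zed), (2022, Mo), (2024, Hal), (2024, Tai)}

{(1987, Zed), (1990, Jo), (2009, Ada), (2009, Bo), (2016, Zed), (2022, Mo), (2024, Hal), (2024, Tai)}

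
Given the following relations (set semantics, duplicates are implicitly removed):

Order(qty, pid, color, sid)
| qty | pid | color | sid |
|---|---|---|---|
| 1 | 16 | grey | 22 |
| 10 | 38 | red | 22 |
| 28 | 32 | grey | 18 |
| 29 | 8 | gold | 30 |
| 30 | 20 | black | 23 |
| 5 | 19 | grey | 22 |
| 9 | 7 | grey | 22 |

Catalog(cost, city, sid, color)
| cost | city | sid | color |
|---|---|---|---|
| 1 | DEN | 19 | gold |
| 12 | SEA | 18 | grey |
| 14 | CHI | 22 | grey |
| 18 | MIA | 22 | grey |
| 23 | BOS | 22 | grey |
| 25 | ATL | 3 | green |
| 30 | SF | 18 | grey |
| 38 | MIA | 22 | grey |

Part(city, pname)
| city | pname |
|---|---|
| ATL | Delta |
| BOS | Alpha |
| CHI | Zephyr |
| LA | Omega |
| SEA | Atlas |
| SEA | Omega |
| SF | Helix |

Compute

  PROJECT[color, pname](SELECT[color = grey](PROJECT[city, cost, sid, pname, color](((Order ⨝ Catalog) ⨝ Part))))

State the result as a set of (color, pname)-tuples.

{(grey, Alpha), (grey, Atlas), (grey, Helix), (grey, Omega), (grey, Zephyr)}

Joining Order and Catalog on color, sid yields {(1, 16, grey, 22, 14, CHI), (1, 16, grey, 22, 18, MIA), (1, 16, grey, 22, 23, BOS), (1, 16, grey, 22, 38, MIA), (28, 32, grey, 18, 12, SEA), (28, 32, grey, 18, 30, SF), (5, 19, grey, 22, 14, CHI), (5, 19, grey, 22, 18, MIA), (5, 19, grey, 22, 23, BOS), (5, 19, grey, 22, 38, MIA), (9, 7, grey, 22, 14, CHI), (9, 7, grey, 22, 18, MIA), (9, 7, grey, 22, 23, BOS), (9, 7, grey, 22, 38, MIA)}.
Joining (Order ⨝ Catalog) and Part on city yields {(1, 16, grey, 22, 14, CHI, Zephyr), (1, 16, grey, 22, 23, BOS, Alpha), (28, 32, grey, 18, 12, SEA, Atlas), (28, 32, grey, 18, 12, SEA, Omega), (28, 32, grey, 18, 30, SF, Helix), (5, 19, grey, 22, 14, CHI, Zephyr), (5, 19, grey, 22, 23, BOS, Alpha), (9, 7, grey, 22, 14, CHI, Zephyr), (9, 7, grey, 22, 23, BOS, Alpha)}.
π[city, cost, sid, pname, color]: project onto (city, cost, sid, pname, color) (4 duplicate(s) eliminated) → {(BOS, 23, 22, Alpha, grey), (CHI, 14, 22, Zephyr, grey), (SEA, 12, 18, Atlas, grey), (SEA, 12, 18, Omega, grey), (SF, 30, 18, Helix, grey)}
σ[color = grey]: keep tuples satisfying color = grey → {(BOS, 23, 22, Alpha, grey), (CHI, 14, 22, Zephyr, grey), (SEA, 12, 18, Atlas, grey), (SEA, 12, 18, Omega, grey), (SF, 30, 18, Helix, grey)}
π[color, pname]: project onto (color, pname) → {(grey, Alpha), (grey, Atlas), (grey, Helix), (grey, Omega), (grey, Zephyr)}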